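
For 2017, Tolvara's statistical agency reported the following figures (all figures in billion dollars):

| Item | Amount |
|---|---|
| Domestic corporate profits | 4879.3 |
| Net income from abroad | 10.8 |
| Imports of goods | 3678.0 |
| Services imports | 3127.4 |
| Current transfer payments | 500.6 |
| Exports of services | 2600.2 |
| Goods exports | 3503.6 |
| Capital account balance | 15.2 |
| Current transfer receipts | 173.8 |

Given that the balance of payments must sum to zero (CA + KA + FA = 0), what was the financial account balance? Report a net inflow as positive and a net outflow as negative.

Goods balance = 3503.6 - 3678.0 = -174.4
Services balance = 2600.2 - 3127.4 = -527.2
Trade balance (goods + services) = -174.4 + (-527.2) = -701.6
Net primary income = 10.8
Net secondary income = 173.8 - 500.6 = -326.8
Current account = -701.6 + 10.8 + (-326.8) = -1017.6
Financial account = -(-1017.6 + 15.2) = 1002.4

1002.4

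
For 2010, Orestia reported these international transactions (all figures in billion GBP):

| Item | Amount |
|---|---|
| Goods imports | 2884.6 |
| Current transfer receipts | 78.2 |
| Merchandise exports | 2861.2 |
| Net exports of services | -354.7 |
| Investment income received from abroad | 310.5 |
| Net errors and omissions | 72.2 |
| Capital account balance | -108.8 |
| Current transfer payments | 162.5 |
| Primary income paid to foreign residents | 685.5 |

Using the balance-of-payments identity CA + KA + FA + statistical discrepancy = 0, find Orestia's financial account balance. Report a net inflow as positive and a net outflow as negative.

874.0

Goods balance = 2861.2 - 2884.6 = -23.4
Services balance = -354.7
Trade balance (goods + services) = -23.4 + (-354.7) = -378.1
Net primary income = 310.5 - 685.5 = -375.0
Net secondary income = 78.2 - 162.5 = -84.3
Current account = -378.1 + (-375.0) + (-84.3) = -837.4
Financial account = -(-837.4 + (-108.8) + 72.2) = 874.0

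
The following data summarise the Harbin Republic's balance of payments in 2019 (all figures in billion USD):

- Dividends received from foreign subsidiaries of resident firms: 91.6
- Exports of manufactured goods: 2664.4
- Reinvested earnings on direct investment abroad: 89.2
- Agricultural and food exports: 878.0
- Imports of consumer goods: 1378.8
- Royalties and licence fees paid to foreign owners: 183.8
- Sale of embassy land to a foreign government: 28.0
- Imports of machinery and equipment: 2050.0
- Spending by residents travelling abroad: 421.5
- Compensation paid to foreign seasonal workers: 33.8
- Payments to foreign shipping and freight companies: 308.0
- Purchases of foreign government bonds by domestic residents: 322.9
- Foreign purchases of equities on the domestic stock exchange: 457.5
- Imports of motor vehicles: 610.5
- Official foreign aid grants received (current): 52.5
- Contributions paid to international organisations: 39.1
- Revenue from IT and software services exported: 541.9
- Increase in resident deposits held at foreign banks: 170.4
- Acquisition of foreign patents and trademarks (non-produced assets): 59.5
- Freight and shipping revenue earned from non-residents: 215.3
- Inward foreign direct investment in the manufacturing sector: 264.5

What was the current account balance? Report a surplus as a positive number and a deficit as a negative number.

-492.6

Goods: -610.5 - 1378.8 + 2664.4 + 878.0 - 2050.0 = -496.9
Services: 215.3 - 308.0 + 541.9 - 421.5 - 183.8 = -156.1
Primary income: -33.8 + 91.6 + 89.2 = 147.0
Secondary income: -39.1 + 52.5 = 13.4
Current account = (-496.9) + (-156.1) + 147.0 + 13.4 = -492.6
(Excluded from the current account — capital account: sale of embassy land to a foreign government 28.0, acquisition of foreign patents and trademarks (non-produced assets) 59.5; financial account: purchases of foreign government bonds by domestic residents 322.9, foreign purchases of equities on the domestic stock exchange 457.5, increase in resident deposits held at foreign banks 170.4, inward foreign direct investment in the manufacturing sector 264.5.)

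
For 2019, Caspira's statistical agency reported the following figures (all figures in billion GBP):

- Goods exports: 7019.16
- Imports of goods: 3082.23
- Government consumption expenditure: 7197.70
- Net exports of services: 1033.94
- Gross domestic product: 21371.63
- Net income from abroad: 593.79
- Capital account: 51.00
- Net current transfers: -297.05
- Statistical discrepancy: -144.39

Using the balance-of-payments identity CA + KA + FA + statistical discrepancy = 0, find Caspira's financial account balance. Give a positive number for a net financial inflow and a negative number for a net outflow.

-5174.22

Goods balance = 7019.16 - 3082.23 = 3936.93
Services balance = 1033.94
Trade balance (goods + services) = 3936.93 + 1033.94 = 4970.87
Net primary income = 593.79
Net secondary income = -297.05
Current account = 4970.87 + 593.79 + (-297.05) = 5267.61
Financial account = -(5267.61 + 51.00 + (-144.39)) = -5174.22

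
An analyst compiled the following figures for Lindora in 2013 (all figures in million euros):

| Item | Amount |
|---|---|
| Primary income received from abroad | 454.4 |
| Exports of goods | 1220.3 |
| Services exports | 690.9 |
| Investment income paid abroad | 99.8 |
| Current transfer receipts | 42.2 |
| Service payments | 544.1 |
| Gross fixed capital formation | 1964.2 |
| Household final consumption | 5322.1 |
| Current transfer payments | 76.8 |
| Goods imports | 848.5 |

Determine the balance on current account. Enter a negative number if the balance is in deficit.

Goods balance = 1220.3 - 848.5 = 371.8
Services balance = 690.9 - 544.1 = 146.8
Trade balance (goods + services) = 371.8 + 146.8 = 518.6
Net primary income = 454.4 - 99.8 = 354.6
Net secondary income = 42.2 - 76.8 = -34.6
Current account = 518.6 + 354.6 + (-34.6) = 838.6

838.6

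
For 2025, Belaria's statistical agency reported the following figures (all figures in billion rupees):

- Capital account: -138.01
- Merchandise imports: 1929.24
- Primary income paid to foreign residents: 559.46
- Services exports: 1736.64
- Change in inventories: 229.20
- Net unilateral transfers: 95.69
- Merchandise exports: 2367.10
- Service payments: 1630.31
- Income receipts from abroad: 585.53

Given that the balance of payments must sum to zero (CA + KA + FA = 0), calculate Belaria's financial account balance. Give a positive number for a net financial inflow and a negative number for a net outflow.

Goods balance = 2367.10 - 1929.24 = 437.86
Services balance = 1736.64 - 1630.31 = 106.33
Trade balance (goods + services) = 437.86 + 106.33 = 544.19
Net primary income = 585.53 - 559.46 = 26.07
Net secondary income = 95.69
Current account = 544.19 + 26.07 + 95.69 = 665.95
Financial account = -(665.95 + (-138.01)) = -527.94

-527.94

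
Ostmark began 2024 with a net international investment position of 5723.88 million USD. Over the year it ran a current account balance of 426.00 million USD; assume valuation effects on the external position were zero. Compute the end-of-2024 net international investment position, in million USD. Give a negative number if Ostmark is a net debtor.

With no valuation effects, change in NIIP = current account = 426.00
End-of-year NIIP = 5723.88 + 426.00 = 6149.88

6149.88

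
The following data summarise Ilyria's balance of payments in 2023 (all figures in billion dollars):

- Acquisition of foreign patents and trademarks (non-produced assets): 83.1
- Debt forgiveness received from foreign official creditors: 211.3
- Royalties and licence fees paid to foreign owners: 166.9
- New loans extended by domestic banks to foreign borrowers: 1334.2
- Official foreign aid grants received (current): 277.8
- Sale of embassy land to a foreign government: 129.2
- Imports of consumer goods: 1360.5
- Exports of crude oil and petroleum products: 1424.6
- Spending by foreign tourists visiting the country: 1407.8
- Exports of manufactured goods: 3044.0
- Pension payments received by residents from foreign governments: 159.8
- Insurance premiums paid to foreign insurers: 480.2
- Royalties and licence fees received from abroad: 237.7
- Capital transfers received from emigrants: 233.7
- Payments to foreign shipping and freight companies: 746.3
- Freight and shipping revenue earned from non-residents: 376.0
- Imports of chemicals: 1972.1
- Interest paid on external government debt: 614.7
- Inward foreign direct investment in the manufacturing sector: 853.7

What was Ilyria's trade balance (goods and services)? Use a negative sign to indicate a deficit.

1764.1

Goods: -1360.5 - 1972.1 + 3044.0 + 1424.6 = 1136.0
Services: -480.2 + 376.0 + 1407.8 - 166.9 - 746.3 + 237.7 = 628.1
Trade balance = 1136.0 + 628.1 = 1764.1
(Excluded from the trade balance — capital account: acquisition of foreign patents and trademarks (non-produced assets) 83.1, debt forgiveness received from foreign official creditors 211.3, sale of embassy land to a foreign government 129.2, capital transfers received from emigrants 233.7; financial account: new loans extended by domestic banks to foreign borrowers 1334.2, inward foreign direct investment in the manufacturing sector 853.7; secondary income: official foreign aid grants received (current) 277.8, pension payments received by residents from foreign governments 159.8; primary income: interest paid on external government debt 614.7.)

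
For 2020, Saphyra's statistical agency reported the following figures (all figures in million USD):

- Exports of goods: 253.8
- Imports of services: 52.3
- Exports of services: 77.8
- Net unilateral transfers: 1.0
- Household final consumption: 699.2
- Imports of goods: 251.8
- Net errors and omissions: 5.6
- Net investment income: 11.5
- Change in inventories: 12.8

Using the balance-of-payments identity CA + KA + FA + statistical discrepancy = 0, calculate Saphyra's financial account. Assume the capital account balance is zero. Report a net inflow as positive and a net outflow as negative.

Goods balance = 253.8 - 251.8 = 2.0
Services balance = 77.8 - 52.3 = 25.5
Trade balance (goods + services) = 2.0 + 25.5 = 27.5
Net primary income = 11.5
Net secondary income = 1.0
Current account = 27.5 + 11.5 + 1.0 = 40.0
Financial account = -(40.0 + 5.6) = -45.6

-45.6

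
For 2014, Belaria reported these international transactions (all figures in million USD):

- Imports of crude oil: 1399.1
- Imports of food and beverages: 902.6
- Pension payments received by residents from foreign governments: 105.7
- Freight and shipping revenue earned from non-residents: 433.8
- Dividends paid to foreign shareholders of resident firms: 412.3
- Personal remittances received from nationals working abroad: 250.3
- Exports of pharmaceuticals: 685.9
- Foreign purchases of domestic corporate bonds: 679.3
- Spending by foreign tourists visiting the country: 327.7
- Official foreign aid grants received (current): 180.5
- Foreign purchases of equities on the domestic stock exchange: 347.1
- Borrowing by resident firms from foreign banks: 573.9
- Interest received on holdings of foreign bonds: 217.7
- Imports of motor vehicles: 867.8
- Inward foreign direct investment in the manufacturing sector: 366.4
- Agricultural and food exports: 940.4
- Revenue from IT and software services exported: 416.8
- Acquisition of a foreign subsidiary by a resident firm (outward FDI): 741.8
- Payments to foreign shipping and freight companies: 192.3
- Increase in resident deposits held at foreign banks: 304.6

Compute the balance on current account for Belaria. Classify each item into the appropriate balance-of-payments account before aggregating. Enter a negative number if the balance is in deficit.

-215.3

Goods: -902.6 + 685.9 + 940.4 - 1399.1 - 867.8 = -1543.2
Services: -192.3 + 416.8 + 327.7 + 433.8 = 986.0
Primary income: 217.7 - 412.3 = -194.6
Secondary income: 105.7 + 180.5 + 250.3 = 536.5
Current account = (-1543.2) + 986.0 + (-194.6) + 536.5 = -215.3
(Excluded from the current account — financial account: foreign purchases of domestic corporate bonds 679.3, foreign purchases of equities on the domestic stock exchange 347.1, borrowing by resident firms from foreign banks 573.9, inward foreign direct investment in the manufacturing sector 366.4, acquisition of a foreign subsidiary by a resident firm (outward FDI) 741.8, increase in resident deposits held at foreign banks 304.6.)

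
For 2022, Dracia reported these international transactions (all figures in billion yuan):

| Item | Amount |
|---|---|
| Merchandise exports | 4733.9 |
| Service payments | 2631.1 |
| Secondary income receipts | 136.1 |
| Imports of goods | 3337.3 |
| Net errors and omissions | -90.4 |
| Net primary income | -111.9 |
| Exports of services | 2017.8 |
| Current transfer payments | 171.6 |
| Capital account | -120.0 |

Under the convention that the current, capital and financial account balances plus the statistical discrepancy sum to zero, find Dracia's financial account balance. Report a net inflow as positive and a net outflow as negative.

Goods balance = 4733.9 - 3337.3 = 1396.6
Services balance = 2017.8 - 2631.1 = -613.3
Trade balance (goods + services) = 1396.6 + (-613.3) = 783.3
Net primary income = -111.9
Net secondary income = 136.1 - 171.6 = -35.5
Current account = 783.3 + (-111.9) + (-35.5) = 635.9
Financial account = -(635.9 + (-120.0) + (-90.4)) = -425.5

-425.5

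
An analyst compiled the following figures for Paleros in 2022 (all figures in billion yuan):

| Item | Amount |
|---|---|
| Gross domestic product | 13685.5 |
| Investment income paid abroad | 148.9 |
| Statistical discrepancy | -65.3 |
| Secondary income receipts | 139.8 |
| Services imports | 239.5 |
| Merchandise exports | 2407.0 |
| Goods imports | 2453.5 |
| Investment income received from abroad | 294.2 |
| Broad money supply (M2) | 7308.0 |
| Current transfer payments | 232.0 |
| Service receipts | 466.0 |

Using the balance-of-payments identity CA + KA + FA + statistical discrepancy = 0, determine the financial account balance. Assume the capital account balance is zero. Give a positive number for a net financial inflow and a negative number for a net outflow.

Goods balance = 2407.0 - 2453.5 = -46.5
Services balance = 466.0 - 239.5 = 226.5
Trade balance (goods + services) = -46.5 + 226.5 = 180.0
Net primary income = 294.2 - 148.9 = 145.3
Net secondary income = 139.8 - 232.0 = -92.2
Current account = 180.0 + 145.3 + (-92.2) = 233.1
Financial account = -(233.1 + (-65.3)) = -167.8

-167.8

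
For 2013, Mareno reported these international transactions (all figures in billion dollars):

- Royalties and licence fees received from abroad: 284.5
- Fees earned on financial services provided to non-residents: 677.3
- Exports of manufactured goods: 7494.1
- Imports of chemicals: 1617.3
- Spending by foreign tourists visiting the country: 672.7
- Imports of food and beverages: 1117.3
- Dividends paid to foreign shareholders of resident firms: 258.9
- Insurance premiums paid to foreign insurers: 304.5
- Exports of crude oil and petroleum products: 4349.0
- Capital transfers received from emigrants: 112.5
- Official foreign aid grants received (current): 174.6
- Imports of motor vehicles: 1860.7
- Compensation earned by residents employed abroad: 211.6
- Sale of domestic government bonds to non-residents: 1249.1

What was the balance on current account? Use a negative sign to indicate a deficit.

8705.1

Goods: -1860.7 + 4349.0 - 1617.3 + 7494.1 - 1117.3 = 7247.8
Services: 284.5 - 304.5 + 677.3 + 672.7 = 1330.0
Primary income: -258.9 + 211.6 = -47.3
Secondary income: 174.6
Current account = 7247.8 + 1330.0 + (-47.3) + 174.6 = 8705.1
(Excluded from the current account — capital account: capital transfers received from emigrants 112.5; financial account: sale of domestic government bonds to non-residents 1249.1.)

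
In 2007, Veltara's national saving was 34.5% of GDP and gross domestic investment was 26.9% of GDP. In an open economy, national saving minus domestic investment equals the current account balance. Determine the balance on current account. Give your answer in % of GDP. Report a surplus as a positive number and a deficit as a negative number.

CA = S - I = 34.5 - 26.9 = 7.6

7.6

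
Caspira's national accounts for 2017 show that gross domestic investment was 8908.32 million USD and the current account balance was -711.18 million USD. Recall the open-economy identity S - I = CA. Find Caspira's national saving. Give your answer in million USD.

S = I + CA = 8908.32 + (-711.18) = 8197.14

8197.14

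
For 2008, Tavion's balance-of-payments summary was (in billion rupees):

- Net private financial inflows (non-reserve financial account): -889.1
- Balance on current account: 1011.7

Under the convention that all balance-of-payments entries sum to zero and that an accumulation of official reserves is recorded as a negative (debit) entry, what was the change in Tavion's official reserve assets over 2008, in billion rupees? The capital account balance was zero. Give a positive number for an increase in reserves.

Official reserve transactions balance = -(1011.7 + (-889.1)) = -122.6
An accumulation of reserves is recorded as a debit (negative entry), so the change in the stock of reserves is the negative of that balance.
Change in official reserves = -(-122.6) = 122.6

122.6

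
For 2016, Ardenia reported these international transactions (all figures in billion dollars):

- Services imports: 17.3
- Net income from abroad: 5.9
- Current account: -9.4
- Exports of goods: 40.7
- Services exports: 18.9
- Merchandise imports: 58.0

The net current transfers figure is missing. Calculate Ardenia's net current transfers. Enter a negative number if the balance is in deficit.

Current account = goods balance + services balance + net primary income + net secondary income
Sum of the known components = -9.8
Net current transfers = CA - (known components) = -9.4 - (-9.8) = 0.4

0.4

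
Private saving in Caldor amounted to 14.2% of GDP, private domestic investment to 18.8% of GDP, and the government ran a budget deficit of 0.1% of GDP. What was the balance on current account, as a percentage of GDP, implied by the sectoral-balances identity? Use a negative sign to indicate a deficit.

-4.7

By the sectoral-balances identity, CA = (S_private - I) + (T - G).
Private balance = 14.2 - 18.8 = -4.6
Government balance (T - G) = -0.1
CA = -4.6 + (-0.1) = -4.7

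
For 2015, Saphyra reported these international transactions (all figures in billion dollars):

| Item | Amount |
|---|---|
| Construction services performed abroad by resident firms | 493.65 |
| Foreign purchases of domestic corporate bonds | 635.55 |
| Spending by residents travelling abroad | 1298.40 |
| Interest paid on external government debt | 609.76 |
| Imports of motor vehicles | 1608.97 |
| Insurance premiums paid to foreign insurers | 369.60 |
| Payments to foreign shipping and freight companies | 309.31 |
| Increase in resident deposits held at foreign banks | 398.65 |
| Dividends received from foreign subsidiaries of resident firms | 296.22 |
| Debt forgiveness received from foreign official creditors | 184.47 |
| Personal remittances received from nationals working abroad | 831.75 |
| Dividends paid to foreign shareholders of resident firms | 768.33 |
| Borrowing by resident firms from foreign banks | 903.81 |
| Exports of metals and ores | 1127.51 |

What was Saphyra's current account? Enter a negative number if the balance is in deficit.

-2215.24

Goods: -1608.97 + 1127.51 = -481.46
Services: -1298.40 - 309.31 - 369.60 + 493.65 = -1483.66
Primary income: 296.22 - 609.76 - 768.33 = -1081.87
Secondary income: 831.75
Current account = (-481.46) + (-1483.66) + (-1081.87) + 831.75 = -2215.24
(Excluded from the current account — financial account: foreign purchases of domestic corporate bonds 635.55, increase in resident deposits held at foreign banks 398.65, borrowing by resident firms from foreign banks 903.81; capital account: debt forgiveness received from foreign official creditors 184.47.)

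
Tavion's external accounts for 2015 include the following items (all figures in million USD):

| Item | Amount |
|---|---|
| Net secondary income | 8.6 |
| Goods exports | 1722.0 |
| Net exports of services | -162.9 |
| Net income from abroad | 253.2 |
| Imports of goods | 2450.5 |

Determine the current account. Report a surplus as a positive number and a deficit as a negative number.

Goods balance = 1722.0 - 2450.5 = -728.5
Services balance = -162.9
Trade balance (goods + services) = -728.5 + (-162.9) = -891.4
Net primary income = 253.2
Net secondary income = 8.6
Current account = -891.4 + 253.2 + 8.6 = -629.6

-629.6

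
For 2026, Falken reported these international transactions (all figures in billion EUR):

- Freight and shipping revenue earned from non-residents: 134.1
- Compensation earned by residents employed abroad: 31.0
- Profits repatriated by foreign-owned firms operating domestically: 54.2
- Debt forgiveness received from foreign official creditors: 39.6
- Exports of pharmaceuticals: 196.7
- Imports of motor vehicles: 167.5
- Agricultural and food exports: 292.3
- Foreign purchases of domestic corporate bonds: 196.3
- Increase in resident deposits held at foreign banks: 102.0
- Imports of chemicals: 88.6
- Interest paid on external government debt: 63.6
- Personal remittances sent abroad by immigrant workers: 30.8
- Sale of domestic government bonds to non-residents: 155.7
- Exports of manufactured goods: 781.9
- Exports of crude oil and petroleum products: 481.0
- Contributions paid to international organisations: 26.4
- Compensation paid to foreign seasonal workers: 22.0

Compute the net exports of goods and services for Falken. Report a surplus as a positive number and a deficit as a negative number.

1629.9

Goods: 781.9 - 88.6 + 196.7 + 481.0 + 292.3 - 167.5 = 1495.8
Services: 134.1
Trade balance = 1495.8 + 134.1 = 1629.9
(Excluded from the trade balance — primary income: compensation earned by residents employed abroad 31.0, profits repatriated by foreign-owned firms operating domestically 54.2, interest paid on external government debt 63.6, compensation paid to foreign seasonal workers 22.0; capital account: debt forgiveness received from foreign official creditors 39.6; financial account: foreign purchases of domestic corporate bonds 196.3, increase in resident deposits held at foreign banks 102.0, sale of domestic government bonds to non-residents 155.7; secondary income: personal remittances sent abroad by immigrant workers 30.8, contributions paid to international organisations 26.4.)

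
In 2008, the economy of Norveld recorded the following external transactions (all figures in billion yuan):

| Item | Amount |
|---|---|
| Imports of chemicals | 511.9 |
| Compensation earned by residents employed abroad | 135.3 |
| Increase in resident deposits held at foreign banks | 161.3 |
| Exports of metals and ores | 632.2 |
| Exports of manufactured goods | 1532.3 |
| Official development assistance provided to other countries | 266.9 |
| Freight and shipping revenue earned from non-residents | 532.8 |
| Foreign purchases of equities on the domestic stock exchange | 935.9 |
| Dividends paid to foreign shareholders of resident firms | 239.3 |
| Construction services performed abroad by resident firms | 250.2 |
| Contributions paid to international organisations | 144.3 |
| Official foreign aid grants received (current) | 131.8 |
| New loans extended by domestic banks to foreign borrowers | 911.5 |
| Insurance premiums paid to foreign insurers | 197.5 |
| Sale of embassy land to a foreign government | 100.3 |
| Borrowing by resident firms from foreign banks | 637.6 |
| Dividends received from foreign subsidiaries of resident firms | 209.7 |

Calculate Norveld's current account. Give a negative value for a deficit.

Goods: -511.9 + 632.2 + 1532.3 = 1652.6
Services: 250.2 + 532.8 - 197.5 = 585.5
Primary income: -239.3 + 135.3 + 209.7 = 105.7
Secondary income: -266.9 - 144.3 + 131.8 = -279.4
Current account = 1652.6 + 585.5 + 105.7 + (-279.4) = 2064.4
(Excluded from the current account — financial account: increase in resident deposits held at foreign banks 161.3, foreign purchases of equities on the domestic stock exchange 935.9, new loans extended by domestic banks to foreign borrowers 911.5, borrowing by resident firms from foreign banks 637.6; capital account: sale of embassy land to a foreign government 100.3.)

2064.4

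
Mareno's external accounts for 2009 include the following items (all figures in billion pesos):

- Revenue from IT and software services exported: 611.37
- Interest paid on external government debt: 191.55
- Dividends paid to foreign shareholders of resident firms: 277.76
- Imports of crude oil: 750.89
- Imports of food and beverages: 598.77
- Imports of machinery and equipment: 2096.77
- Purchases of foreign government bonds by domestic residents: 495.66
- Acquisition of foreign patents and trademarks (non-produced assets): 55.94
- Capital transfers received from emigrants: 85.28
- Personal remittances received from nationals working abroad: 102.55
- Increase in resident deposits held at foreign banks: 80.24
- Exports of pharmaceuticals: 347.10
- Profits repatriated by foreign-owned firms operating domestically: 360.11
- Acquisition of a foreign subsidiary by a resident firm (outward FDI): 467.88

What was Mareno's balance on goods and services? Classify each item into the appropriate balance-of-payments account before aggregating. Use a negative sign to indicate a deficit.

Goods: 347.10 - 598.77 - 2096.77 - 750.89 = -3099.33
Services: 611.37
Trade balance = -3099.33 + 611.37 = -2487.96
(Excluded from the trade balance — primary income: interest paid on external government debt 191.55, dividends paid to foreign shareholders of resident firms 277.76, profits repatriated by foreign-owned firms operating domestically 360.11; financial account: purchases of foreign government bonds by domestic residents 495.66, increase in resident deposits held at foreign banks 80.24, acquisition of a foreign subsidiary by a resident firm (outward FDI) 467.88; capital account: acquisition of foreign patents and trademarks (non-produced assets) 55.94, capital transfers received from emigrants 85.28; secondary income: personal remittances received from nationals working abroad 102.55.)

-2487.96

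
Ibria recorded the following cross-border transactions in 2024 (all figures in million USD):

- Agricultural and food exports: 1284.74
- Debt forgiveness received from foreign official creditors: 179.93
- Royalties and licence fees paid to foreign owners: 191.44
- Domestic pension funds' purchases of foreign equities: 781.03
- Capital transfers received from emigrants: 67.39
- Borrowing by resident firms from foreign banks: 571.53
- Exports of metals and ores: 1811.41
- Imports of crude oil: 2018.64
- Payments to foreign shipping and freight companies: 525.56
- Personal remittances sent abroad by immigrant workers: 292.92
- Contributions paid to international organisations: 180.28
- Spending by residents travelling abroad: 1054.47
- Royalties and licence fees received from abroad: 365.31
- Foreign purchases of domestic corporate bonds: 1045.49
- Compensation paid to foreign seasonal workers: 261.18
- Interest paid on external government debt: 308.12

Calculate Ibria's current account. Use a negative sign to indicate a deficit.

-1371.15

Goods: 1811.41 + 1284.74 - 2018.64 = 1077.51
Services: -1054.47 + 365.31 - 191.44 - 525.56 = -1406.16
Primary income: -308.12 - 261.18 = -569.30
Secondary income: -180.28 - 292.92 = -473.20
Current account = 1077.51 + (-1406.16) + (-569.30) + (-473.20) = -1371.15
(Excluded from the current account — capital account: debt forgiveness received from foreign official creditors 179.93, capital transfers received from emigrants 67.39; financial account: domestic pension funds' purchases of foreign equities 781.03, borrowing by resident firms from foreign banks 571.53, foreign purchases of domestic corporate bonds 1045.49.)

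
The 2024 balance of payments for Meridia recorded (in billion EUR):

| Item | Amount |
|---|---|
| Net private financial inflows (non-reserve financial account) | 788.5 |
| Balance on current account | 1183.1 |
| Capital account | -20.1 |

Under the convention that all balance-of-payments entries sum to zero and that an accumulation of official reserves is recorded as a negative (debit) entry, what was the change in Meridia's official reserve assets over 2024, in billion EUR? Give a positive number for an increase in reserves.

Official reserve transactions balance = -(1183.1 + (-20.1) + 788.5) = -1951.5
An accumulation of reserves is recorded as a debit (negative entry), so the change in the stock of reserves is the negative of that balance.
Change in official reserves = -(-1951.5) = 1951.5

1951.5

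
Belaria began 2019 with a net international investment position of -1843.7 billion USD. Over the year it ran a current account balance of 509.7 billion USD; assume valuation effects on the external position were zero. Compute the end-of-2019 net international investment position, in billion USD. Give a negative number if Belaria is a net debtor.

-1334.0

With no valuation effects, change in NIIP = current account = 509.7
End-of-year NIIP = -1843.7 + 509.7 = -1334.0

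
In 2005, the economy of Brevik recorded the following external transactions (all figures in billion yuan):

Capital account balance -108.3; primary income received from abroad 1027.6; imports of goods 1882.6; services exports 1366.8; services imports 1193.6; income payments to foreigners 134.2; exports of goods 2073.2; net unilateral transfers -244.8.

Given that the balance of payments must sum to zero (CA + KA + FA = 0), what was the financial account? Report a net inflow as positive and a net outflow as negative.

Goods balance = 2073.2 - 1882.6 = 190.6
Services balance = 1366.8 - 1193.6 = 173.2
Trade balance (goods + services) = 190.6 + 173.2 = 363.8
Net primary income = 1027.6 - 134.2 = 893.4
Net secondary income = -244.8
Current account = 363.8 + 893.4 + (-244.8) = 1012.4
Financial account = -(1012.4 + (-108.3)) = -904.1

-904.1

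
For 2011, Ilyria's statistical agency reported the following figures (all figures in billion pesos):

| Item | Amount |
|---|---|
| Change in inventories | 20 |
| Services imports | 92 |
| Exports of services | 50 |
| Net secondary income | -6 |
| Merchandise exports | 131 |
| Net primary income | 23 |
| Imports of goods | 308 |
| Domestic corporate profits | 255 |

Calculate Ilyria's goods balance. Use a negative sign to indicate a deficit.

-177

Goods balance = 131 - 308 = -177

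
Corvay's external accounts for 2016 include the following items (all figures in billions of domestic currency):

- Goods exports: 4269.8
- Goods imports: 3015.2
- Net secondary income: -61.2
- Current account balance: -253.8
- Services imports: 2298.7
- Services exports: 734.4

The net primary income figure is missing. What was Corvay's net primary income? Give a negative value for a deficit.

117.1

Current account = goods balance + services balance + net primary income + net secondary income
Sum of the known components = -370.9
Net primary income = CA - (known components) = -253.8 - (-370.9) = 117.1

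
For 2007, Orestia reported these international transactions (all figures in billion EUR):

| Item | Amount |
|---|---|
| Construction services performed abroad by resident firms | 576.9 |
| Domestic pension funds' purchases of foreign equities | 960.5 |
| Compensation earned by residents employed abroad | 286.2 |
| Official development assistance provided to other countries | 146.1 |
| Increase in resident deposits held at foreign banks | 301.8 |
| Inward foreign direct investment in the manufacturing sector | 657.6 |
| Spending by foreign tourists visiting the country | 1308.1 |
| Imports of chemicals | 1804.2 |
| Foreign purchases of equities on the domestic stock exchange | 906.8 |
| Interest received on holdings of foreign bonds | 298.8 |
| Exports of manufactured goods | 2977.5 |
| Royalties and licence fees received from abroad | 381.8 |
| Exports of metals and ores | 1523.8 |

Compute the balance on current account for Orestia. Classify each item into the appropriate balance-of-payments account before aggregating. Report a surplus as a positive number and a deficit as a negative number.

5402.8

Goods: 1523.8 + 2977.5 - 1804.2 = 2697.1
Services: 381.8 + 1308.1 + 576.9 = 2266.8
Primary income: 286.2 + 298.8 = 585.0
Secondary income: -146.1
Current account = 2697.1 + 2266.8 + 585.0 + (-146.1) = 5402.8
(Excluded from the current account — financial account: domestic pension funds' purchases of foreign equities 960.5, increase in resident deposits held at foreign banks 301.8, inward foreign direct investment in the manufacturing sector 657.6, foreign purchases of equities on the domestic stock exchange 906.8.)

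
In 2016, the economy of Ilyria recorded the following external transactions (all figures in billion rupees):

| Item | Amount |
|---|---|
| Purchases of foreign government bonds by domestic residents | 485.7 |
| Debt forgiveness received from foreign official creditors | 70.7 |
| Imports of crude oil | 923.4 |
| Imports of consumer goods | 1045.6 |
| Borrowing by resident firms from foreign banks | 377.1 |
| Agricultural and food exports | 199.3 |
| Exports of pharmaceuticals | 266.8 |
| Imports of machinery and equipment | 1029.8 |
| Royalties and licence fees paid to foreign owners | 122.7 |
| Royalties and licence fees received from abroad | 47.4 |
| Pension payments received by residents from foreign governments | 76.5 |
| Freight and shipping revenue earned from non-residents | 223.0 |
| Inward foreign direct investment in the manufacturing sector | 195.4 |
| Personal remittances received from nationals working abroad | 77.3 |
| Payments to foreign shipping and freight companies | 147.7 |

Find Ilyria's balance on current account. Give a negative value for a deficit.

-2378.9

Goods: 199.3 + 266.8 - 1029.8 - 923.4 - 1045.6 = -2532.7
Services: 223.0 - 122.7 - 147.7 + 47.4 = 0.0
Secondary income: 76.5 + 77.3 = 153.8
Current account = (-2532.7) + 0.0 + 153.8 = -2378.9
(Excluded from the current account — financial account: purchases of foreign government bonds by domestic residents 485.7, borrowing by resident firms from foreign banks 377.1, inward foreign direct investment in the manufacturing sector 195.4; capital account: debt forgiveness received from foreign official creditors 70.7.)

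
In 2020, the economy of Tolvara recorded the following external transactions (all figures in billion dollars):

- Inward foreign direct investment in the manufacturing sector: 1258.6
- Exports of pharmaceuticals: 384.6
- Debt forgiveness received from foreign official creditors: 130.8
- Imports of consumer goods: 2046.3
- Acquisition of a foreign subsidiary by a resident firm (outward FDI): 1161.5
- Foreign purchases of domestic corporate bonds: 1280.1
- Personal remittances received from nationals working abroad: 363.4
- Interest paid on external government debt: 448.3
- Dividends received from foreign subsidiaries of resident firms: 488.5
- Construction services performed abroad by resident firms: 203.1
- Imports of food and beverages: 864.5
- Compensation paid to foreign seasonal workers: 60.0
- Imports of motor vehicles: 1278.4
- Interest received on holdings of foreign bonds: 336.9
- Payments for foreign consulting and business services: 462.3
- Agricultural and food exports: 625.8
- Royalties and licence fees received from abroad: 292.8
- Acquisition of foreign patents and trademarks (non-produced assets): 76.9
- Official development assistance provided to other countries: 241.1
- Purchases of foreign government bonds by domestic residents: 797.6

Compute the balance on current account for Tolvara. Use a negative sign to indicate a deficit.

-2705.8

Goods: 625.8 - 864.5 - 1278.4 - 2046.3 + 384.6 = -3178.8
Services: -462.3 + 292.8 + 203.1 = 33.6
Primary income: -60.0 + 488.5 + 336.9 - 448.3 = 317.1
Secondary income: -241.1 + 363.4 = 122.3
Current account = (-3178.8) + 33.6 + 317.1 + 122.3 = -2705.8
(Excluded from the current account — financial account: inward foreign direct investment in the manufacturing sector 1258.6, acquisition of a foreign subsidiary by a resident firm (outward FDI) 1161.5, foreign purchases of domestic corporate bonds 1280.1, purchases of foreign government bonds by domestic residents 797.6; capital account: debt forgiveness received from foreign official creditors 130.8, acquisition of foreign patents and trademarks (non-produced assets) 76.9.)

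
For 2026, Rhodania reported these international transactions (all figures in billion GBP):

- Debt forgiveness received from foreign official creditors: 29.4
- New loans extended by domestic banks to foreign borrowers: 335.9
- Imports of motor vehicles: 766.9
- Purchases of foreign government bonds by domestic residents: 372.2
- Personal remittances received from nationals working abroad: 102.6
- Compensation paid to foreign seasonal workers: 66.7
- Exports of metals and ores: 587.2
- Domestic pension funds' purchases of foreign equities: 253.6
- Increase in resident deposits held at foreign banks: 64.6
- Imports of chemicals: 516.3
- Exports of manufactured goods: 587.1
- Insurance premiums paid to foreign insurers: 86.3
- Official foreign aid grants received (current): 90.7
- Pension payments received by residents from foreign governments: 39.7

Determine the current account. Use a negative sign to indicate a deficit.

-28.9

Goods: -516.3 - 766.9 + 587.1 + 587.2 = -108.9
Services: -86.3
Primary income: -66.7
Secondary income: 90.7 + 39.7 + 102.6 = 233.0
Current account = (-108.9) + (-86.3) + (-66.7) + 233.0 = -28.9
(Excluded from the current account — capital account: debt forgiveness received from foreign official creditors 29.4; financial account: new loans extended by domestic banks to foreign borrowers 335.9, purchases of foreign government bonds by domestic residents 372.2, domestic pension funds' purchases of foreign equities 253.6, increase in resident deposits held at foreign banks 64.6.)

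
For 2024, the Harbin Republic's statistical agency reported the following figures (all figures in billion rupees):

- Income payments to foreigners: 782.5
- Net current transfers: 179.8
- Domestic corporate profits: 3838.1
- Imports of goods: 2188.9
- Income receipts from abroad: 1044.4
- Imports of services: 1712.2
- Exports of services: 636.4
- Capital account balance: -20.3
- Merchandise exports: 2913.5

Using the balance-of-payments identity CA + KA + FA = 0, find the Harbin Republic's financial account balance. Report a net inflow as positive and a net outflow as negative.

-70.2

Goods balance = 2913.5 - 2188.9 = 724.6
Services balance = 636.4 - 1712.2 = -1075.8
Trade balance (goods + services) = 724.6 + (-1075.8) = -351.2
Net primary income = 1044.4 - 782.5 = 261.9
Net secondary income = 179.8
Current account = -351.2 + 261.9 + 179.8 = 90.5
Financial account = -(90.5 + (-20.3)) = -70.2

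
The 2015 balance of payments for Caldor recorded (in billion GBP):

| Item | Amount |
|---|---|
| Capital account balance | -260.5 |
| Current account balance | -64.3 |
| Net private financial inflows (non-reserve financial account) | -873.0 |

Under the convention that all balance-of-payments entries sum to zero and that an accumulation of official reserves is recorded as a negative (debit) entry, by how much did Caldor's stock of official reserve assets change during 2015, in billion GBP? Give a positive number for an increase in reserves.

Official reserve transactions balance = -((-64.3) + (-260.5) + (-873.0)) = 1197.8
An accumulation of reserves is recorded as a debit (negative entry), so the change in the stock of reserves is the negative of that balance.
Change in official reserves = -(1197.8) = -1197.8

-1197.8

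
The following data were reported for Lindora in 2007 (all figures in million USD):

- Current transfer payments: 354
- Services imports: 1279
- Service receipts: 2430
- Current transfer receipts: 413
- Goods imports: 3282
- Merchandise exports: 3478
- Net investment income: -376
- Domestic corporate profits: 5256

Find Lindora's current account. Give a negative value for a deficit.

Goods balance = 3478 - 3282 = 196
Services balance = 2430 - 1279 = 1151
Trade balance (goods + services) = 196 + 1151 = 1347
Net primary income = -376
Net secondary income = 413 - 354 = 59
Current account = 1347 + (-376) + 59 = 1030

1030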